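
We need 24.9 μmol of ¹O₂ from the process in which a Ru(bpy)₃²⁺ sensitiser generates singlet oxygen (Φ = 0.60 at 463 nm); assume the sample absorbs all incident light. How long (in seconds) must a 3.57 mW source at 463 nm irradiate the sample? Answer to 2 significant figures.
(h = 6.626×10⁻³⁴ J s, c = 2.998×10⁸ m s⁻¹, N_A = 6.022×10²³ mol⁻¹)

t ≈ 3000 s

Product: 24.9 μmol = 2.49×10⁻⁵ mol.
Photons that must be absorbed: 2.49×10⁻⁵ / 0.60 = 4.150×10⁻⁵ mol.
Photon energy: hc/λ = 4.290×10⁻¹⁹ J; per mole, 2.583×10⁵ J mol⁻¹.
Energy required: 4.150×10⁻⁵ × 2.583×10⁵ = 10.72 J.
Time: 10.72 J / 0.00357 W = 3000 s.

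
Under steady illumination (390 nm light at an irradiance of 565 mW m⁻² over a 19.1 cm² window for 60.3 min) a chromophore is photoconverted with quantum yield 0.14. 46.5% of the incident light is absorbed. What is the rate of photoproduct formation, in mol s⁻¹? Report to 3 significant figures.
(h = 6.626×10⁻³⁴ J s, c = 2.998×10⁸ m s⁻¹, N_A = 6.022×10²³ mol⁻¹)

Photon energy at 390 nm: hc/λ = (6.626×10⁻³⁴)(2.998×10⁸)/(390×10⁻⁹) = 5.094×10⁻¹⁹ J.
Energy delivered: (565 mW m⁻²)(19.1×10⁻⁴ m²)(3618 s) = 3.904 J.
Photons incident: 3.904 / 5.094×10⁻¹⁹ = 7.664×10¹⁸, i.e. 7.664×10¹⁸/6.022×10²³ = 1.273×10⁻⁵ mol.
Photons absorbed: 0.465 × 1.273×10⁻⁵ = 5.919×10⁻⁶ mol.
Product formed: 0.14 × 5.919×10⁻⁶ = 8.287×10⁻⁷ mol.
Rate: 8.287×10⁻⁷ / 3618 s = 2.29×10⁻¹⁰ mol s⁻¹.

2.29×10⁻¹⁰ mol s⁻¹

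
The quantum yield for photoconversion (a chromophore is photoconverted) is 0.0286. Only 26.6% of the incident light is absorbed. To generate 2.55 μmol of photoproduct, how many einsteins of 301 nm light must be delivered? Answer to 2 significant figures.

3.4e-4 einstein

Product: 2.55 μmol = 2.55e-6 mol.
Photons that must be absorbed: 2.55e-6 / 0.0286 = 8.916e-5 mol.
Incident photons needed: 8.916e-5 / 0.266 = 3.352e-4 mol.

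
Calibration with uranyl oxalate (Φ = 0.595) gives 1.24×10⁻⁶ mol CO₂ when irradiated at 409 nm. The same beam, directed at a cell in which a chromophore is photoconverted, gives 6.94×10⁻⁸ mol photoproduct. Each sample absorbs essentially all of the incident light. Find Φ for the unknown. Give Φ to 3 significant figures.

Φ = 0.0333

Photons absorbed by the actinometer: 1.24×10⁻⁶ / 0.595 = 2.084×10⁻⁶ mol.
Φ(unknown) = 6.94×10⁻⁸ / 2.084×10⁻⁶ = 0.0333.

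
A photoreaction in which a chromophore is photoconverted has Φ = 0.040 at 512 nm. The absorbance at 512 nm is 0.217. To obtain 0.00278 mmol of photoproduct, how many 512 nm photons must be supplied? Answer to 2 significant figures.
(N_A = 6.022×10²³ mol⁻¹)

1.1×10²⁰ photons

Product: 0.00278 mmol = 2.78×10⁻⁶ mol.
Photons that must be absorbed: 2.78×10⁻⁶ / 0.040 = 6.950×10⁻⁵ mol.
Fraction absorbed: 1 − 10^(−0.217) = 0.3933.
Incident photons needed: 6.950×10⁻⁵ / 0.3933 = 1.767×10⁻⁴ mol.
Photon count: 1.767×10⁻⁴ × 6.022×10²³ = 1.1×10²⁰.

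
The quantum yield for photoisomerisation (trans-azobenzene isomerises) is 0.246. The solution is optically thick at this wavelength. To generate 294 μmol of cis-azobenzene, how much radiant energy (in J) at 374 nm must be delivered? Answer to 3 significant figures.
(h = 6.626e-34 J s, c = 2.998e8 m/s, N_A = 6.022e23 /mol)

Product: 294 μmol = 2.94e-4 mol.
Photons that must be absorbed: 2.94e-4 / 0.246 = 0.001195 mol.
Photon energy: hc/λ = 5.311e-19 J; per mole, 3.198e5 J mol⁻¹.
Energy required: 0.001195 × 3.198e5 = 382 J.

382 J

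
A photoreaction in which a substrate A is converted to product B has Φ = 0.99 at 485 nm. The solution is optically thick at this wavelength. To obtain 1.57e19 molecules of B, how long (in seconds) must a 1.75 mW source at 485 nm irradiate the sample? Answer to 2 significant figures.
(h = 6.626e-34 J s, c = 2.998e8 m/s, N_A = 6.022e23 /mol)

t ≈ 3700 s

Product: 1.57e19 / 6.022e23 = 2.607e-5 mol.
Photons that must be absorbed: 2.607e-5 / 0.99 = 2.633e-5 mol.
Photon energy: hc/λ = 4.096e-19 J; per mole, 2.467e5 J mol⁻¹.
Energy required: 2.633e-5 × 2.467e5 = 6.496 J.
Time: 6.496 J / 0.00175 W = 3700 s.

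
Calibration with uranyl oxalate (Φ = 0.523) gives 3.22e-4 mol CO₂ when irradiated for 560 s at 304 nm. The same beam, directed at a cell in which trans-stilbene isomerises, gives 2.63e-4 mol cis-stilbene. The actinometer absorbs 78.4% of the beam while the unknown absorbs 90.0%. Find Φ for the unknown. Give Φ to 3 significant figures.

Φ = 0.372

Photons absorbed by the actinometer: 3.22e-4 / 0.523 = 6.157e-4 mol.
Incident flux: 6.157e-4 / 0.784 = 7.853e-4 einstein.
Absorbed by unknown: 0.900 × 7.853e-4 = 7.068e-4 mol.
Φ(unknown) = 2.63e-4 / 7.068e-4 = 0.372.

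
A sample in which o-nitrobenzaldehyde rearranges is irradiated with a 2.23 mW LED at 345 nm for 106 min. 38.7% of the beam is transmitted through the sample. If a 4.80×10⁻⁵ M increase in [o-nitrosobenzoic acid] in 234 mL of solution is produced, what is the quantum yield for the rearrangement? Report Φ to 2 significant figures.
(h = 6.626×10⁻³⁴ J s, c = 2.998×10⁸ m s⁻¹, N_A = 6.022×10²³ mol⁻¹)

Product: (4.80×10⁻⁵ M)(0.234 L) = 1.123×10⁻⁵ mol.
Photon energy at 345 nm: hc/λ = (6.626×10⁻³⁴)(2.998×10⁸)/(345×10⁻⁹) = 5.758×10⁻¹⁹ J.
Energy delivered: (2.23 mW)(6360 s) = 14.18 J.
Photons incident: 14.18 / 5.758×10⁻¹⁹ = 2.463×10¹⁹, i.e. 2.463×10¹⁹/6.022×10²³ = 4.090×10⁻⁵ mol.
Fraction absorbed: 1 − 38.7/100 = 0.6130.
Photons absorbed: 0.6130 × 4.090×10⁻⁵ = 2.507×10⁻⁵ mol.
Φ = 1.123×10⁻⁵ mol / 2.507×10⁻⁵ mol photons = 0.45.

Φ = 0.45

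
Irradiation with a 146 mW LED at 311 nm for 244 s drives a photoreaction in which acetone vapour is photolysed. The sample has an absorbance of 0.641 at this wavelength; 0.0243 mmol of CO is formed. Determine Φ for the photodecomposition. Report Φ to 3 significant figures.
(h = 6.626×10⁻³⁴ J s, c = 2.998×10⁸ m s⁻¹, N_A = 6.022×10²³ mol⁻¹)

Φ = 0.340

Product: 0.0243 mmol = 2.43×10⁻⁵ mol.
Photon energy at 311 nm: hc/λ = (6.626×10⁻³⁴)(2.998×10⁸)/(311×10⁻⁹) = 6.387×10⁻¹⁹ J.
Energy delivered: (146 mW)(244 s) = 35.62 J.
Photons incident: 35.62 / 6.387×10⁻¹⁹ = 5.577×10¹⁹, i.e. 5.577×10¹⁹/6.022×10²³ = 9.261×10⁻⁵ mol.
Fraction absorbed: 1 − 10^(−0.641) = 0.7714.
Photons absorbed: 0.7714 × 9.261×10⁻⁵ = 7.144×10⁻⁵ mol.
Φ = 2.43×10⁻⁵ mol / 7.144×10⁻⁵ mol photons = 0.340.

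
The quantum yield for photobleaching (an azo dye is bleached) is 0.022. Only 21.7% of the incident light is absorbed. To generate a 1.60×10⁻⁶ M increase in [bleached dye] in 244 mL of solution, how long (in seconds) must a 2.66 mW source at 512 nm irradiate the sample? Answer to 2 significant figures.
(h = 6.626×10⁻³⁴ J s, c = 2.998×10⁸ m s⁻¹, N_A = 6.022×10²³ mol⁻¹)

Product: (1.60×10⁻⁶ M)(0.244 L) = 3.904×10⁻⁷ mol.
Photons that must be absorbed: 3.904×10⁻⁷ / 0.022 = 1.775×10⁻⁵ mol.
Incident photons needed: 1.775×10⁻⁵ / 0.217 = 8.180×10⁻⁵ mol.
Photon energy: hc/λ = 3.880×10⁻¹⁹ J; per mole, 2.337×10⁵ J mol⁻¹.
Energy required: 8.180×10⁻⁵ × 2.337×10⁵ = 19.12 J.
Time: 19.12 J / 0.00266 W = 7200 s.

t ≈ 7200 s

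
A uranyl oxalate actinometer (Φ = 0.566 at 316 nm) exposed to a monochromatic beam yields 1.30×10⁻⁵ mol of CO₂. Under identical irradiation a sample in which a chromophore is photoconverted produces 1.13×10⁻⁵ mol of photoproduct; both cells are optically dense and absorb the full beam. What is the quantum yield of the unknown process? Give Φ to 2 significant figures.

Photons absorbed by the actinometer: 1.30×10⁻⁵ / 0.566 = 2.297×10⁻⁵ mol.
Φ(unknown) = 1.13×10⁻⁵ / 2.297×10⁻⁵ = 0.49.

Φ = 0.49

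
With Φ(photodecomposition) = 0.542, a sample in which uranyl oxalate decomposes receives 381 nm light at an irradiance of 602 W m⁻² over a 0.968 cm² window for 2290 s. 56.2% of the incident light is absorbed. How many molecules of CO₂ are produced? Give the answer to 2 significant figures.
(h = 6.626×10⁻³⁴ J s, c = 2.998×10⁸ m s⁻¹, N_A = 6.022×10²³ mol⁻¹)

7.8×10¹⁹ molecules

Photon energy at 381 nm: hc/λ = (6.626×10⁻³⁴)(2.998×10⁸)/(381×10⁻⁹) = 5.214×10⁻¹⁹ J.
Energy delivered: (602 W m⁻²)(0.968×10⁻⁴ m²)(2290 s) = 133.4 J.
Photons incident: 133.4 / 5.214×10⁻¹⁹ = 2.558×10²⁰, i.e. 2.558×10²⁰/6.022×10²³ = 4.248×10⁻⁴ mol.
Photons absorbed: 0.562 × 4.248×10⁻⁴ = 2.387×10⁻⁴ mol.
Product: Φ × n_abs = 0.542 × 2.387×10⁻⁴ = 1.294×10⁻⁴ mol.
As a count: 1.294×10⁻⁴ × 6.022×10²³ = 7.8×10¹⁹.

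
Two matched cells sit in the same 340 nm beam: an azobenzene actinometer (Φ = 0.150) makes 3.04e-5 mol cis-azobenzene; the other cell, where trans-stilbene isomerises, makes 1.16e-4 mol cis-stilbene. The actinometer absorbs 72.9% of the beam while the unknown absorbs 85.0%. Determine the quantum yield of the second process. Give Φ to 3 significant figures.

Φ = 0.491

Photons absorbed by the actinometer: 3.04e-5 / 0.150 = 2.027e-4 mol.
Incident flux: 2.027e-4 / 0.729 = 2.781e-4 einstein.
Absorbed by unknown: 0.850 × 2.781e-4 = 2.364e-4 mol.
Φ(unknown) = 1.16e-4 / 2.364e-4 = 0.491.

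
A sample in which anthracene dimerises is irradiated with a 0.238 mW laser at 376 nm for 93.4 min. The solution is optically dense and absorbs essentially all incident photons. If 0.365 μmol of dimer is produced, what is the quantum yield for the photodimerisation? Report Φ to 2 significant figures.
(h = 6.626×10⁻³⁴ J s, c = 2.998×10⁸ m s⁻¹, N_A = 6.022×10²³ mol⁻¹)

Product: 0.365 μmol = 3.65×10⁻⁷ mol.
Photon energy at 376 nm: hc/λ = (6.626×10⁻³⁴)(2.998×10⁸)/(376×10⁻⁹) = 5.283×10⁻¹⁹ J.
Energy delivered: (0.238 mW)(5604 s) = 1.334 J.
Photons incident: 1.334 / 5.283×10⁻¹⁹ = 2.525×10¹⁸, i.e. 2.525×10¹⁸/6.022×10²³ = 4.193×10⁻⁶ mol.
Φ = 3.65×10⁻⁷ mol / 4.193×10⁻⁶ mol photons = 0.087.

Φ = 0.087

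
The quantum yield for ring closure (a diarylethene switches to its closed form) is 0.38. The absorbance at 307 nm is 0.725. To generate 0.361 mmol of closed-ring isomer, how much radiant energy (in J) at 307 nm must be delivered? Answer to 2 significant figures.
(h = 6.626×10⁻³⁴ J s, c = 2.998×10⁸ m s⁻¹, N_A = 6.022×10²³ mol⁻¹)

460 J

Product: 0.361 mmol = 3.61×10⁻⁴ mol.
Photons that must be absorbed: 3.61×10⁻⁴ / 0.38 = 9.500×10⁻⁴ mol.
Fraction absorbed: 1 − 10^(−0.725) = 0.8116.
Incident photons needed: 9.500×10⁻⁴ / 0.8116 = 0.001171 mol.
Photon energy: hc/λ = 6.471×10⁻¹⁹ J; per mole, 3.897×10⁵ J mol⁻¹.
Energy required: 0.001171 × 3.897×10⁵ = 460 J.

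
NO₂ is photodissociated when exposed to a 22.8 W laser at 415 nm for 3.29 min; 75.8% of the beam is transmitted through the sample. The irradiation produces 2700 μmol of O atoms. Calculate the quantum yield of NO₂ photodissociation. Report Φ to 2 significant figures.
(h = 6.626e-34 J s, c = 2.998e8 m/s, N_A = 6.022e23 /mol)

Product: 2700 μmol = 0.00270 mol.
Photon energy at 415 nm: hc/λ = (6.626e-34)(2.998e8)/(415e-9) = 4.787e-19 J.
Energy delivered: (22.8 W)(197.4 s) = 4501 J.
Photons incident: 4501 / 4.787e-19 = 9.403e21, i.e. 9.403e21/6.022e23 = 0.01561 mol.
Fraction absorbed: 1 − 75.8/100 = 0.2420.
Photons absorbed: 0.2420 × 0.01561 = 0.003778 mol.
Φ = 0.00270 mol / 0.003778 mol photons = 0.71.

Φ = 0.71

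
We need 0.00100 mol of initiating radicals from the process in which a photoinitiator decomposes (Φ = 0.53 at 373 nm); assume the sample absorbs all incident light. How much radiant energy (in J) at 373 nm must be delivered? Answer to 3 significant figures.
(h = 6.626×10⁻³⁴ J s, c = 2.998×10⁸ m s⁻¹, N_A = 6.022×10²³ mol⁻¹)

Photons that must be absorbed: 0.00100 / 0.53 = 0.001887 mol.
Photon energy: hc/λ = 5.326×10⁻¹⁹ J; per mole, 3.207×10⁵ J mol⁻¹.
Energy required: 0.001887 × 3.207×10⁵ = 605 J.

605 J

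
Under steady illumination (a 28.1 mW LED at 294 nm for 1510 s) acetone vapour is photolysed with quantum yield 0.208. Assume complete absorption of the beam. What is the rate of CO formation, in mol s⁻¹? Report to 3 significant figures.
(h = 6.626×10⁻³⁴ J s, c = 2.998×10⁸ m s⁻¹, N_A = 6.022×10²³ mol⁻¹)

1.44×10⁻⁸ mol s⁻¹

Photon energy at 294 nm: hc/λ = (6.626×10⁻³⁴)(2.998×10⁸)/(294×10⁻⁹) = 6.757×10⁻¹⁹ J.
Energy delivered: (28.1 mW)(1510 s) = 42.43 J.
Photons incident: 42.43 / 6.757×10⁻¹⁹ = 6.279×10¹⁹, i.e. 6.279×10¹⁹/6.022×10²³ = 1.043×10⁻⁴ mol.
Product formed: 0.208 × 1.043×10⁻⁴ = 2.169×10⁻⁵ mol.
Rate: 2.169×10⁻⁵ / 1510 s = 1.44×10⁻⁸ mol s⁻¹.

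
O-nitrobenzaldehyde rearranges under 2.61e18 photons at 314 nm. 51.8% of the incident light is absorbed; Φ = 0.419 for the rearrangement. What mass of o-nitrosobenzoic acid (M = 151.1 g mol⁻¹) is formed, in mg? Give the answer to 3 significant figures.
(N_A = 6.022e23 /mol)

0.142 mg

Moles of photons: 2.61e18 / 6.022e23 = 4.334e-6 mol.
Photons absorbed: 0.518 × 4.334e-6 = 2.245e-6 mol.
Product: Φ × n_abs = 0.419 × 2.245e-6 = 9.407e-7 mol.
Mass: 9.407e-7 × 151.1 = 1.421e-4 g = 0.142 mg.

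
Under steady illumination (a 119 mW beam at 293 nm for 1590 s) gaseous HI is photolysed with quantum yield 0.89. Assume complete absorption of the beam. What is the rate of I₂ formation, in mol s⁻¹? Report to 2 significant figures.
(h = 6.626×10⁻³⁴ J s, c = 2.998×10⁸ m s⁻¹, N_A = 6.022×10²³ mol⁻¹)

Photon energy at 293 nm: hc/λ = (6.626×10⁻³⁴)(2.998×10⁸)/(293×10⁻⁹) = 6.780×10⁻¹⁹ J.
Energy delivered: (119 mW)(1590 s) = 189.2 J.
Photons incident: 189.2 / 6.780×10⁻¹⁹ = 2.791×10²⁰, i.e. 2.791×10²⁰/6.022×10²³ = 4.635×10⁻⁴ mol.
Product formed: 0.89 × 4.635×10⁻⁴ = 4.125×10⁻⁴ mol.
Rate: 4.125×10⁻⁴ / 1590 s = 2.6×10⁻⁷ mol s⁻¹.

2.6×10⁻⁷ mol s⁻¹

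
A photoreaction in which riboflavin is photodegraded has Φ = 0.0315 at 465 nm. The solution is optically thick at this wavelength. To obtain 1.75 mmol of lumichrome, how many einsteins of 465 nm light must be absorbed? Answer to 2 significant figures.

0.056 einstein

Product: 1.75 mmol = 0.00175 mol.
Photons that must be absorbed: 0.00175 / 0.0315 = 0.05556 mol.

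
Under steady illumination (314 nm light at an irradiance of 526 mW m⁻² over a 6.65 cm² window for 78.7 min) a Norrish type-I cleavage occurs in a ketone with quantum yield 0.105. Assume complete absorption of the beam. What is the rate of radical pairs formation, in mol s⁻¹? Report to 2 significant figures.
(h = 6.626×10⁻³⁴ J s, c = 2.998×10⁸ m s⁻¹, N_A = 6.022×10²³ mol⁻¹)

9.6×10⁻¹¹ mol s⁻¹

Photon energy at 314 nm: hc/λ = (6.626×10⁻³⁴)(2.998×10⁸)/(314×10⁻⁹) = 6.326×10⁻¹⁹ J.
Energy delivered: (526 mW m⁻²)(6.65×10⁻⁴ m²)(4722 s) = 1.652 J.
Photons incident: 1.652 / 6.326×10⁻¹⁹ = 2.611×10¹⁸, i.e. 2.611×10¹⁸/6.022×10²³ = 4.336×10⁻⁶ mol.
Product formed: 0.105 × 4.336×10⁻⁶ = 4.553×10⁻⁷ mol.
Rate: 4.553×10⁻⁷ / 4722 s = 9.6×10⁻¹¹ mol s⁻¹.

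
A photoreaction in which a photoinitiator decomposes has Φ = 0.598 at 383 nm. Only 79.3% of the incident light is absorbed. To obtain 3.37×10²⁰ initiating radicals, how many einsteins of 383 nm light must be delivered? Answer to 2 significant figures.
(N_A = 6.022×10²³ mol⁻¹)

Product: 3.37×10²⁰ / 6.022×10²³ = 5.596×10⁻⁴ mol.
Photons that must be absorbed: 5.596×10⁻⁴ / 0.598 = 9.358×10⁻⁴ mol.
Incident photons needed: 9.358×10⁻⁴ / 0.793 = 0.001180 mol.

0.0012 einstein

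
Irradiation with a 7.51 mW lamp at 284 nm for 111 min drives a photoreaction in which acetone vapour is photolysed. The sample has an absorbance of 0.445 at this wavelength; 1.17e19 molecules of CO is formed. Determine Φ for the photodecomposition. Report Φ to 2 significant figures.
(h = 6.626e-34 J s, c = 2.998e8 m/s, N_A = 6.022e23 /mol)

Φ = 0.26

Product: 1.17e19 / 6.022e23 = 1.943e-5 mol.
Photon energy at 284 nm: hc/λ = (6.626e-34)(2.998e8)/(284e-9) = 6.995e-19 J.
Energy delivered: (7.51 mW)(6660 s) = 50.02 J.
Photons incident: 50.02 / 6.995e-19 = 7.151e19, i.e. 7.151e19/6.022e23 = 1.187e-4 mol.
Fraction absorbed: 1 − 10^(−0.445) = 0.6411.
Photons absorbed: 0.6411 × 1.187e-4 = 7.610e-5 mol.
Φ = 1.943e-5 mol / 7.610e-5 mol photons = 0.26.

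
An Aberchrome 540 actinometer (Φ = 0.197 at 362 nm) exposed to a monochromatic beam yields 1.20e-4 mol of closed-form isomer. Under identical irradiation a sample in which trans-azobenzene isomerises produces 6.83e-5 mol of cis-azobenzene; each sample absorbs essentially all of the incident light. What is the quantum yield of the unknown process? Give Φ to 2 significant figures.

Φ = 0.11

Photons absorbed by the actinometer: 1.20e-4 / 0.197 = 6.091e-4 mol.
Φ(unknown) = 6.83e-5 / 6.091e-4 = 0.11.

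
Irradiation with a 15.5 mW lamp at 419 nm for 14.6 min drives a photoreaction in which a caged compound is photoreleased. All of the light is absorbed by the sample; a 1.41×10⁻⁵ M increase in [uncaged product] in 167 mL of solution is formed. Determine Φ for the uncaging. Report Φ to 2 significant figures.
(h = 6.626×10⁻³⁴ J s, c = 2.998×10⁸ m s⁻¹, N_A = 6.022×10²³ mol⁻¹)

Product: (1.41×10⁻⁵ M)(0.167 L) = 2.355×10⁻⁶ mol.
Photon energy at 419 nm: hc/λ = (6.626×10⁻³⁴)(2.998×10⁸)/(419×10⁻⁹) = 4.741×10⁻¹⁹ J.
Energy delivered: (15.5 mW)(876 s) = 13.58 J.
Photons incident: 13.58 / 4.741×10⁻¹⁹ = 2.864×10¹⁹, i.e. 2.864×10¹⁹/6.022×10²³ = 4.756×10⁻⁵ mol.
Φ = 2.355×10⁻⁶ mol / 4.756×10⁻⁵ mol photons = 0.050.

Φ = 0.050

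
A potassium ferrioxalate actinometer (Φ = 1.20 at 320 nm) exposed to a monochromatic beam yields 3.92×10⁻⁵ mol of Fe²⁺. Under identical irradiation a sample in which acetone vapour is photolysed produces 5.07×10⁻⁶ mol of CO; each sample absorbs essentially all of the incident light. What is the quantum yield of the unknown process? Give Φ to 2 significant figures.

Φ = 0.16

Photons absorbed by the actinometer: 3.92×10⁻⁵ / 1.20 = 3.267×10⁻⁵ mol.
Φ(unknown) = 5.07×10⁻⁶ / 3.267×10⁻⁵ = 0.16.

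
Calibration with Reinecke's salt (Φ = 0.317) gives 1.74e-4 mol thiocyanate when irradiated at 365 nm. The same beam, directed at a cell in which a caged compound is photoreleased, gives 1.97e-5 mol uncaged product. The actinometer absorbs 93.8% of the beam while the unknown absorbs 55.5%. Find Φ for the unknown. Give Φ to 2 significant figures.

Photons absorbed by the actinometer: 1.74e-4 / 0.317 = 5.489e-4 mol.
Incident flux: 5.489e-4 / 0.938 = 5.852e-4 einstein.
Absorbed by unknown: 0.555 × 5.852e-4 = 3.248e-4 mol.
Φ(unknown) = 1.97e-5 / 3.248e-4 = 0.061.

Φ = 0.061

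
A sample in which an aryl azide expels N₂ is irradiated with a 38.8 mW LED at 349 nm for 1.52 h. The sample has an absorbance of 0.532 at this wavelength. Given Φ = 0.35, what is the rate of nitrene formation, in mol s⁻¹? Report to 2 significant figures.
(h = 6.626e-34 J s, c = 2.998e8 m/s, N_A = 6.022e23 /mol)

Photon energy at 349 nm: hc/λ = (6.626e-34)(2.998e8)/(349e-9) = 5.692e-19 J.
Energy delivered: (38.8 mW)(5472 s) = 212.3 J.
Photons incident: 212.3 / 5.692e-19 = 3.730e20, i.e. 3.730e20/6.022e23 = 6.194e-4 mol.
Fraction absorbed: 1 − 10^(−0.532) = 0.7062.
Photons absorbed: 0.7062 × 6.194e-4 = 4.374e-4 mol.
Product formed: 0.35 × 4.374e-4 = 1.531e-4 mol.
Rate: 1.531e-4 / 5472 s = 2.8e-8 mol s⁻¹.

2.8e-8 mol s⁻¹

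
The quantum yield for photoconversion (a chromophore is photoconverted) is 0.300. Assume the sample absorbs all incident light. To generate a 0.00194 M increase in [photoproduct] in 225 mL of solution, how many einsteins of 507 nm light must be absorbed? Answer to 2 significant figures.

Product: (0.00194 M)(0.225 L) = 4.365×10⁻⁴ mol.
Photons that must be absorbed: 4.365×10⁻⁴ / 0.300 = 0.001455 mol.

0.0015 einstein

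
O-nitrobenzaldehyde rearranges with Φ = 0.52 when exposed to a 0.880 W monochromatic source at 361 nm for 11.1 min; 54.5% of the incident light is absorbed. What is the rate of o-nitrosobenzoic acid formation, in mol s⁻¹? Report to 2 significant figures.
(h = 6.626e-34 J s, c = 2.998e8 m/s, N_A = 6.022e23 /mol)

7.5e-7 mol s⁻¹

Photon energy at 361 nm: hc/λ = (6.626e-34)(2.998e8)/(361e-9) = 5.503e-19 J.
Energy delivered: (0.880 W)(666 s) = 586.1 J.
Photons incident: 586.1 / 5.503e-19 = 1.065e21, i.e. 1.065e21/6.022e23 = 0.001769 mol.
Photons absorbed: 0.545 × 0.001769 = 9.641e-4 mol.
Product formed: 0.52 × 9.641e-4 = 5.013e-4 mol.
Rate: 5.013e-4 / 666 s = 7.5e-7 mol s⁻¹.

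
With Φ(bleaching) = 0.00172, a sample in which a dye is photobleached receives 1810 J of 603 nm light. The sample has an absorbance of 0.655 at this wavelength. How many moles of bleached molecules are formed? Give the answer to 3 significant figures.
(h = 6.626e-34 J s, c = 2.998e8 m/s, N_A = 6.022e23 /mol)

Photon energy at 603 nm: hc/λ = (6.626e-34)(2.998e8)/(603e-9) = 3.294e-19 J.
Photons incident: 1810 / 3.294e-19 = 5.495e21, i.e. 5.495e21/6.022e23 = 0.009125 mol.
Fraction absorbed: 1 − 10^(−0.655) = 0.7787.
Photons absorbed: 0.7787 × 0.009125 = 0.007106 mol.
Product: Φ × n_abs = 0.00172 × 0.007106 = 1.222e-5 mol.

1.22e-5 mol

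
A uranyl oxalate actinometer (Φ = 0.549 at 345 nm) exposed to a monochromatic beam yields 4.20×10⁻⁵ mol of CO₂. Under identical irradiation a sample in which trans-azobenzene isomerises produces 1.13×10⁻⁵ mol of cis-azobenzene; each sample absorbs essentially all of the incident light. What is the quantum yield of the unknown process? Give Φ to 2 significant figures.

Φ = 0.15

Photons absorbed by the actinometer: 4.20×10⁻⁵ / 0.549 = 7.650×10⁻⁵ mol.
Φ(unknown) = 1.13×10⁻⁵ / 7.650×10⁻⁵ = 0.15.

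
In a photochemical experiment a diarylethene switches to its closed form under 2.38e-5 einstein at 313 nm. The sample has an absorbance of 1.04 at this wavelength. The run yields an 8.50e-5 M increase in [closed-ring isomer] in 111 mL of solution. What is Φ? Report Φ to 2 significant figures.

Product: (8.50e-5 M)(0.111 L) = 9.435e-6 mol.
Fraction absorbed: 1 − 10^(−1.04) = 0.9088.
Photons absorbed: 0.9088 × 2.38e-5 = 2.163e-5 mol.
Φ = 9.435e-6 mol / 2.163e-5 mol photons = 0.44.

Φ = 0.44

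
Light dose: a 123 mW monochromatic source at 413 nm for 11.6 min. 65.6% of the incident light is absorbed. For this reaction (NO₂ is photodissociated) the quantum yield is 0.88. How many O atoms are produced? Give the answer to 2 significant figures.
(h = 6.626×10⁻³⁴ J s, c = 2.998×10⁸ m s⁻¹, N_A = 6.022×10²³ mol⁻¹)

Photon energy at 413 nm: hc/λ = (6.626×10⁻³⁴)(2.998×10⁸)/(413×10⁻⁹) = 4.810×10⁻¹⁹ J.
Energy delivered: (123 mW)(696 s) = 85.61 J.
Photons incident: 85.61 / 4.810×10⁻¹⁹ = 1.780×10²⁰, i.e. 1.780×10²⁰/6.022×10²³ = 2.956×10⁻⁴ mol.
Photons absorbed: 0.656 × 2.956×10⁻⁴ = 1.939×10⁻⁴ mol.
Product: Φ × n_abs = 0.88 × 1.939×10⁻⁴ = 1.706×10⁻⁴ mol.
As a count: 1.706×10⁻⁴ × 6.022×10²³ = 1.0×10²⁰.

1.0×10²⁰ atoms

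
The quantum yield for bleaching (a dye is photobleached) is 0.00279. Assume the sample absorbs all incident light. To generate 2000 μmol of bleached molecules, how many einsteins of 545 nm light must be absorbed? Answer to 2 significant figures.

Product: 2000 μmol = 0.00200 mol.
Photons that must be absorbed: 0.00200 / 0.00279 = 0.7168 mol.

0.72 einstein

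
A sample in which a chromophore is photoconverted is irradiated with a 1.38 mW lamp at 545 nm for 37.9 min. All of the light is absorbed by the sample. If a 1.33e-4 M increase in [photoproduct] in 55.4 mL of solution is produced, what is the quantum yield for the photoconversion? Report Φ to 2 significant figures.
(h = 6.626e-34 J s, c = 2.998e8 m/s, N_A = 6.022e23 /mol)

Product: (1.33e-4 M)(0.0554 L) = 7.368e-6 mol.
Photon energy at 545 nm: hc/λ = (6.626e-34)(2.998e8)/(545e-9) = 3.645e-19 J.
Energy delivered: (1.38 mW)(2274 s) = 3.138 J.
Photons incident: 3.138 / 3.645e-19 = 8.609e18, i.e. 8.609e18/6.022e23 = 1.430e-5 mol.
Φ = 7.368e-6 mol / 1.430e-5 mol photons = 0.52.

Φ = 0.52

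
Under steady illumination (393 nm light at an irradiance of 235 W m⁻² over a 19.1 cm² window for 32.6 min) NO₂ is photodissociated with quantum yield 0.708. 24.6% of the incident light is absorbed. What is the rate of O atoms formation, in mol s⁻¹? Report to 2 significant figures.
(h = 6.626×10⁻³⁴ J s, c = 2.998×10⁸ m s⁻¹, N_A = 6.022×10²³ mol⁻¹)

2.6×10⁻⁷ mol s⁻¹

Photon energy at 393 nm: hc/λ = (6.626×10⁻³⁴)(2.998×10⁸)/(393×10⁻⁹) = 5.055×10⁻¹⁹ J.
Energy delivered: (235 W m⁻²)(19.1×10⁻⁴ m²)(1956 s) = 878.0 J.
Photons incident: 878.0 / 5.055×10⁻¹⁹ = 1.737×10²¹, i.e. 1.737×10²¹/6.022×10²³ = 0.002884 mol.
Photons absorbed: 0.246 × 0.002884 = 7.095×10⁻⁴ mol.
Product formed: 0.708 × 7.095×10⁻⁴ = 5.023×10⁻⁴ mol.
Rate: 5.023×10⁻⁴ / 1956 s = 2.6×10⁻⁷ mol s⁻¹.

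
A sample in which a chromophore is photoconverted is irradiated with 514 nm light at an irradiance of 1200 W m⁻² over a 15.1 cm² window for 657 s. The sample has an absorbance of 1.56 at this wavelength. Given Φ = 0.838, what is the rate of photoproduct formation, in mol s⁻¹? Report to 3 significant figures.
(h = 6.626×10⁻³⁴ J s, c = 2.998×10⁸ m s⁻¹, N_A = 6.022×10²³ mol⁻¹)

Photon energy at 514 nm: hc/λ = (6.626×10⁻³⁴)(2.998×10⁸)/(514×10⁻⁹) = 3.865×10⁻¹⁹ J.
Energy delivered: (1200 W m⁻²)(15.1×10⁻⁴ m²)(657 s) = 1190 J.
Photons incident: 1190 / 3.865×10⁻¹⁹ = 3.079×10²¹, i.e. 3.079×10²¹/6.022×10²³ = 0.005113 mol.
Fraction absorbed: 1 − 10^(−1.56) = 0.9725.
Photons absorbed: 0.9725 × 0.005113 = 0.004972 mol.
Product formed: 0.838 × 0.004972 = 0.004167 mol.
Rate: 0.004167 / 657 s = 6.34×10⁻⁶ mol s⁻¹.

6.34×10⁻⁶ mol s⁻¹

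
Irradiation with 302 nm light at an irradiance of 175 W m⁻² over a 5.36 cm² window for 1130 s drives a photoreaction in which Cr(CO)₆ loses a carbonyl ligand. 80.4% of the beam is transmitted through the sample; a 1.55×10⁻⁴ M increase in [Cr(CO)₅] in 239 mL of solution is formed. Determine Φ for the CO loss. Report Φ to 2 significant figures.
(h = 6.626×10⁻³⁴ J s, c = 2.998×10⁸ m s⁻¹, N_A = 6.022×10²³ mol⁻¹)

Product: (1.55×10⁻⁴ M)(0.239 L) = 3.704×10⁻⁵ mol.
Photon energy at 302 nm: hc/λ = (6.626×10⁻³⁴)(2.998×10⁸)/(302×10⁻⁹) = 6.578×10⁻¹⁹ J.
Energy delivered: (175 W m⁻²)(5.36×10⁻⁴ m²)(1130 s) = 106.0 J.
Photons incident: 106.0 / 6.578×10⁻¹⁹ = 1.611×10²⁰, i.e. 1.611×10²⁰/6.022×10²³ = 2.675×10⁻⁴ mol.
Fraction absorbed: 1 − 80.4/100 = 0.1960.
Photons absorbed: 0.1960 × 2.675×10⁻⁴ = 5.243×10⁻⁵ mol.
Φ = 3.704×10⁻⁵ mol / 5.243×10⁻⁵ mol photons = 0.71.

Φ = 0.71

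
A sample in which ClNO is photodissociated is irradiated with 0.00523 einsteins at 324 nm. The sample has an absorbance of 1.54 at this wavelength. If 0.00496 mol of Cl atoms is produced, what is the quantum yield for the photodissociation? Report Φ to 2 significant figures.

Φ = 0.98

Fraction absorbed: 1 − 10^(−1.54) = 0.9712.
Photons absorbed: 0.9712 × 0.00523 = 0.005079 mol.
Φ = 0.00496 mol / 0.005079 mol photons = 0.98.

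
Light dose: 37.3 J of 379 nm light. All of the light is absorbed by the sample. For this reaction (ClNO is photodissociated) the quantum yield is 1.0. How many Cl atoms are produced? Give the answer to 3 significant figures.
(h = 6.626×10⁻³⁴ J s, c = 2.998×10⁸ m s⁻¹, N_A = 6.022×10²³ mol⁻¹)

7.12×10¹⁹ atoms

Photon energy at 379 nm: hc/λ = (6.626×10⁻³⁴)(2.998×10⁸)/(379×10⁻⁹) = 5.241×10⁻¹⁹ J.
Photons incident: 37.3 / 5.241×10⁻¹⁹ = 7.117×10¹⁹, i.e. 7.117×10¹⁹/6.022×10²³ = 1.182×10⁻⁴ mol.
Product: Φ × n_abs = 1.0 × 1.182×10⁻⁴ = 1.182×10⁻⁴ mol.
As a count: 1.182×10⁻⁴ × 6.022×10²³ = 7.12×10¹⁹.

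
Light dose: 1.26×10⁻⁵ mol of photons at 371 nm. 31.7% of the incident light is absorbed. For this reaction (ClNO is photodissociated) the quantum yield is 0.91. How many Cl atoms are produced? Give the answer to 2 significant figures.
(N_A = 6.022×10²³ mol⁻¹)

2.2×10¹⁸ atoms

Photons absorbed: 0.317 × 1.26×10⁻⁵ = 3.994×10⁻⁶ mol.
Product: Φ × n_abs = 0.91 × 3.994×10⁻⁶ = 3.635×10⁻⁶ mol.
As a count: 3.635×10⁻⁶ × 6.022×10²³ = 2.2×10¹⁸.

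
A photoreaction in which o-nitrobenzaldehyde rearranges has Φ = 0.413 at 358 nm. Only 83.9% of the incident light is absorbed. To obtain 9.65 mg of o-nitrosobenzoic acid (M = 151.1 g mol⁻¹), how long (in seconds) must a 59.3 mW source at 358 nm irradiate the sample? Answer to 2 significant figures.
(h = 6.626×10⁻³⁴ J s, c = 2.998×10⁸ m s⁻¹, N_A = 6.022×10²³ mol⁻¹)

t ≈ 1000 s

Product: 9.65 mg / 151.1 g mol⁻¹ = 6.386×10⁻⁵ mol.
Photons that must be absorbed: 6.386×10⁻⁵ / 0.413 = 1.546×10⁻⁴ mol.
Incident photons needed: 1.546×10⁻⁴ / 0.839 = 1.843×10⁻⁴ mol.
Photon energy: hc/λ = 5.549×10⁻¹⁹ J; per mole, 3.342×10⁵ J mol⁻¹.
Energy required: 1.843×10⁻⁴ × 3.342×10⁵ = 61.59 J.
Time: 61.59 J / 0.0593 W = 1000 s.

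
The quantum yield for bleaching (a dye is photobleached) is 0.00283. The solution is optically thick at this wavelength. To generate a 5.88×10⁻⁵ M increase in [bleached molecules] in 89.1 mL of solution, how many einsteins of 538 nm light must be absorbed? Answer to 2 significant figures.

Product: (5.88×10⁻⁵ M)(0.0891 L) = 5.239×10⁻⁶ mol.
Photons that must be absorbed: 5.239×10⁻⁶ / 0.00283 = 0.001851 mol.

0.0019 einstein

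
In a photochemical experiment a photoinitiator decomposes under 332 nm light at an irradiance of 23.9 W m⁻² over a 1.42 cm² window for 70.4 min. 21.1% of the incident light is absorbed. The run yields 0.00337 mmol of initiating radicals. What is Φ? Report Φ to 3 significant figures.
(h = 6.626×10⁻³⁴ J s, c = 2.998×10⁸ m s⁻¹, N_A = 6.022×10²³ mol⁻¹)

Φ = 0.401

Product: 0.00337 mmol = 3.37×10⁻⁶ mol.
Photon energy at 332 nm: hc/λ = (6.626×10⁻³⁴)(2.998×10⁸)/(332×10⁻⁹) = 5.983×10⁻¹⁹ J.
Energy delivered: (23.9 W m⁻²)(1.42×10⁻⁴ m²)(4224 s) = 14.34 J.
Photons incident: 14.34 / 5.983×10⁻¹⁹ = 2.397×10¹⁹, i.e. 2.397×10¹⁹/6.022×10²³ = 3.980×10⁻⁵ mol.
Photons absorbed: 0.211 × 3.980×10⁻⁵ = 8.398×10⁻⁶ mol.
Φ = 3.37×10⁻⁶ mol / 8.398×10⁻⁶ mol photons = 0.401.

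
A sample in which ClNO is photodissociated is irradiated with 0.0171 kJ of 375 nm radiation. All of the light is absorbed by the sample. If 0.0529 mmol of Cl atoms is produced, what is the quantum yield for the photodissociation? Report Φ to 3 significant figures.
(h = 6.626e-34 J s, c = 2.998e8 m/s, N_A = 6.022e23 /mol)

Φ = 0.987

Product: 0.0529 mmol = 5.29e-5 mol.
Photon energy at 375 nm: hc/λ = (6.626e-34)(2.998e8)/(375e-9) = 5.297e-19 J.
Incident energy: 0.0171 kJ = 17.1 J.
Photons incident: 17.1 / 5.297e-19 = 3.228e19, i.e. 3.228e19/6.022e23 = 5.360e-5 mol.
Φ = 5.29e-5 mol / 5.360e-5 mol photons = 0.987.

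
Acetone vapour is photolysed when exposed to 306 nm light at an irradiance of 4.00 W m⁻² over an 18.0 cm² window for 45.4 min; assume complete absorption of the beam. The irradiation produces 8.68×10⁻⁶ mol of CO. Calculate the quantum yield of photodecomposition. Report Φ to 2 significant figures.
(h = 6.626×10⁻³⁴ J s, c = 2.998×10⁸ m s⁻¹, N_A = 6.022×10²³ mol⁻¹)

Photon energy at 306 nm: hc/λ = (6.626×10⁻³⁴)(2.998×10⁸)/(306×10⁻⁹) = 6.492×10⁻¹⁹ J.
Energy delivered: (4.00 W m⁻²)(18.0×10⁻⁴ m²)(2724 s) = 19.61 J.
Photons incident: 19.61 / 6.492×10⁻¹⁹ = 3.021×10¹⁹, i.e. 3.021×10¹⁹/6.022×10²³ = 5.017×10⁻⁵ mol.
Φ = 8.68×10⁻⁶ mol / 5.017×10⁻⁵ mol photons = 0.17.

Φ = 0.17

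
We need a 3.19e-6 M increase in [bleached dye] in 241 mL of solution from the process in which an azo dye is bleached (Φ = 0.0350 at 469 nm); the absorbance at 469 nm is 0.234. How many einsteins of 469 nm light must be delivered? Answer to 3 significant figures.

5.27e-5 einstein

Product: (3.19e-6 M)(0.241 L) = 7.688e-7 mol.
Photons that must be absorbed: 7.688e-7 / 0.0350 = 2.197e-5 mol.
Fraction absorbed: 1 − 10^(−0.234) = 0.4166.
Incident photons needed: 2.197e-5 / 0.4166 = 5.274e-5 mol.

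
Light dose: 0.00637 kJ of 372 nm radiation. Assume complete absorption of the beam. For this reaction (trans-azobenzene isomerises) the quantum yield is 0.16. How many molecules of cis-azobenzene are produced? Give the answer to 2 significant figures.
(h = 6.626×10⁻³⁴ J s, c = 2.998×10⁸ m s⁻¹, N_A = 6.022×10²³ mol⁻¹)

Photon energy at 372 nm: hc/λ = (6.626×10⁻³⁴)(2.998×10⁸)/(372×10⁻⁹) = 5.340×10⁻¹⁹ J.
Incident energy: 0.00637 kJ = 6.37 J.
Photons incident: 6.37 / 5.340×10⁻¹⁹ = 1.193×10¹⁹, i.e. 1.193×10¹⁹/6.022×10²³ = 1.981×10⁻⁵ mol.
Product: Φ × n_abs = 0.16 × 1.981×10⁻⁵ = 3.170×10⁻⁶ mol.
As a count: 3.170×10⁻⁶ × 6.022×10²³ = 1.9×10¹⁸.

1.9×10¹⁸ molecules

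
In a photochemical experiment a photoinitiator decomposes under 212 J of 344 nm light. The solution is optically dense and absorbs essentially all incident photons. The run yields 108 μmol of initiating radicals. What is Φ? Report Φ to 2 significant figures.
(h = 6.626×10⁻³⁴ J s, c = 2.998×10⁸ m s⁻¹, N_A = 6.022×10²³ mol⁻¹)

Product: 108 μmol = 1.08×10⁻⁴ mol.
Photon energy at 344 nm: hc/λ = (6.626×10⁻³⁴)(2.998×10⁸)/(344×10⁻⁹) = 5.775×10⁻¹⁹ J.
Photons incident: 212 / 5.775×10⁻¹⁹ = 3.671×10²⁰, i.e. 3.671×10²⁰/6.022×10²³ = 6.096×10⁻⁴ mol.
Φ = 1.08×10⁻⁴ mol / 6.096×10⁻⁴ mol photons = 0.18.

Φ = 0.18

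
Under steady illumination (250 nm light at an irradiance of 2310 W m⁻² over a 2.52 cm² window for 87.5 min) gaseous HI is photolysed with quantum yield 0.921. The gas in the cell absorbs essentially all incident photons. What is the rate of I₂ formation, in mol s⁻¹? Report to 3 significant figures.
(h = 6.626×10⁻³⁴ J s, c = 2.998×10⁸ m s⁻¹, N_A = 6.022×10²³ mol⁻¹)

1.12×10⁻⁶ mol s⁻¹

Photon energy at 250 nm: hc/λ = (6.626×10⁻³⁴)(2.998×10⁸)/(250×10⁻⁹) = 7.946×10⁻¹⁹ J.
Energy delivered: (2310 W m⁻²)(2.52×10⁻⁴ m²)(5250 s) = 3056 J.
Photons incident: 3056 / 7.946×10⁻¹⁹ = 3.846×10²¹, i.e. 3.846×10²¹/6.022×10²³ = 0.006387 mol.
Product formed: 0.921 × 0.006387 = 0.005882 mol.
Rate: 0.005882 / 5250 s = 1.12×10⁻⁶ mol s⁻¹.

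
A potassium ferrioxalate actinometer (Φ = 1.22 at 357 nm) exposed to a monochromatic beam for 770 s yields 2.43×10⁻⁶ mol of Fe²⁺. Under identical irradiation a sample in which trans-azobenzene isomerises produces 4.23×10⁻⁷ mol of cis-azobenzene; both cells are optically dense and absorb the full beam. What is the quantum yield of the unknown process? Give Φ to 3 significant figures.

Φ = 0.212

Photons absorbed by the actinometer: 2.43×10⁻⁶ / 1.22 = 1.992×10⁻⁶ mol.
Φ(unknown) = 4.23×10⁻⁷ / 1.992×10⁻⁶ = 0.212.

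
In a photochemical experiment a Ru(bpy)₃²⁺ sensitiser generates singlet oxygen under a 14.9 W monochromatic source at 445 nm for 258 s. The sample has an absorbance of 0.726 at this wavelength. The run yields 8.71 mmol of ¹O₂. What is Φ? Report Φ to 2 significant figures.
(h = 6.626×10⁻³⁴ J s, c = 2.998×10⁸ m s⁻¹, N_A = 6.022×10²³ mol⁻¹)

Product: 8.71 mmol = 0.00871 mol.
Photon energy at 445 nm: hc/λ = (6.626×10⁻³⁴)(2.998×10⁸)/(445×10⁻⁹) = 4.464×10⁻¹⁹ J.
Energy delivered: (14.9 W)(258 s) = 3844 J.
Photons incident: 3844 / 4.464×10⁻¹⁹ = 8.611×10²¹, i.e. 8.611×10²¹/6.022×10²³ = 0.01430 mol.
Fraction absorbed: 1 − 10^(−0.726) = 0.8121.
Photons absorbed: 0.8121 × 0.01430 = 0.01161 mol.
Φ = 0.00871 mol / 0.01161 mol photons = 0.75.

Φ = 0.75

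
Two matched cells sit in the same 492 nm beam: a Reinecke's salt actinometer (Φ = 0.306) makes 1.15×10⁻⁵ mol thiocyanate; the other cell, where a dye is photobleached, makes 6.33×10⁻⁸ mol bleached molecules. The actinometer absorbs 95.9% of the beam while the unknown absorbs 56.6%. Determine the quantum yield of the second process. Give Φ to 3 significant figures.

Φ = 0.00285

Photons absorbed by the actinometer: 1.15×10⁻⁵ / 0.306 = 3.758×10⁻⁵ mol.
Incident flux: 3.758×10⁻⁵ / 0.959 = 3.919×10⁻⁵ einstein.
Absorbed by unknown: 0.566 × 3.919×10⁻⁵ = 2.218×10⁻⁵ mol.
Φ(unknown) = 6.33×10⁻⁸ / 2.218×10⁻⁵ = 0.00285.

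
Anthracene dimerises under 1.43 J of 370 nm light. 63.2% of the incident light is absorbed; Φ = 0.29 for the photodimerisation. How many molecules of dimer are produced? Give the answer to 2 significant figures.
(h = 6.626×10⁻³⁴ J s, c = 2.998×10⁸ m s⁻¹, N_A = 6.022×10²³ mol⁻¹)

4.9×10¹⁷ molecules

Photon energy at 370 nm: hc/λ = (6.626×10⁻³⁴)(2.998×10⁸)/(370×10⁻⁹) = 5.369×10⁻¹⁹ J.
Photons incident: 1.43 / 5.369×10⁻¹⁹ = 2.663×10¹⁸, i.e. 2.663×10¹⁸/6.022×10²³ = 4.422×10⁻⁶ mol.
Photons absorbed: 0.632 × 4.422×10⁻⁶ = 2.795×10⁻⁶ mol.
Product: Φ × n_abs = 0.29 × 2.795×10⁻⁶ = 8.105×10⁻⁷ mol.
As a count: 8.105×10⁻⁷ × 6.022×10²³ = 4.9×10¹⁷.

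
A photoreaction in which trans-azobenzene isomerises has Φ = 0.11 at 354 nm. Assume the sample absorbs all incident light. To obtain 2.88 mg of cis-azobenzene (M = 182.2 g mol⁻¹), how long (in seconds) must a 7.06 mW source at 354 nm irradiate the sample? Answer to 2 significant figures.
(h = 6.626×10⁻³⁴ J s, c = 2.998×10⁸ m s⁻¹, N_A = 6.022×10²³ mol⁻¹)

Product: 2.88 mg / 182.2 g mol⁻¹ = 1.581×10⁻⁵ mol.
Photons that must be absorbed: 1.581×10⁻⁵ / 0.11 = 1.437×10⁻⁴ mol.
Photon energy: hc/λ = 5.612×10⁻¹⁹ J; per mole, 3.380×10⁵ J mol⁻¹.
Energy required: 1.437×10⁻⁴ × 3.380×10⁵ = 48.57 J.
Time: 48.57 J / 0.00706 W = 6900 s.

t ≈ 6900 s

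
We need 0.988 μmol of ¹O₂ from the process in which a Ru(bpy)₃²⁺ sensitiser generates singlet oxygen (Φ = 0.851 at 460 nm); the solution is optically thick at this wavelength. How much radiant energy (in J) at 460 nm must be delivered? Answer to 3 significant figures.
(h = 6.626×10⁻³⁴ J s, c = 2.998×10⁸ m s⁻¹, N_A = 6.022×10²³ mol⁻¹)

0.302 J

Product: 0.988 μmol = 9.88×10⁻⁷ mol.
Photons that must be absorbed: 9.88×10⁻⁷ / 0.851 = 1.161×10⁻⁶ mol.
Photon energy: hc/λ = 4.318×10⁻¹⁹ J; per mole, 2.600×10⁵ J mol⁻¹.
Energy required: 1.161×10⁻⁶ × 2.600×10⁵ = 0.302 J.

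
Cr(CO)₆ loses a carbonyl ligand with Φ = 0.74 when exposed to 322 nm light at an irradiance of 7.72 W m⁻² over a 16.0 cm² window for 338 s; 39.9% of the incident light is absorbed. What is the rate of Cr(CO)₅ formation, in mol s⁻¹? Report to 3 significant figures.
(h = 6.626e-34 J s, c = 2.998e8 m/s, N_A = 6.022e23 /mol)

9.82e-9 mol s⁻¹

Photon energy at 322 nm: hc/λ = (6.626e-34)(2.998e8)/(322e-9) = 6.169e-19 J.
Energy delivered: (7.72 W m⁻²)(16.0e-4 m²)(338 s) = 4.175 J.
Photons incident: 4.175 / 6.169e-19 = 6.768e18, i.e. 6.768e18/6.022e23 = 1.124e-5 mol.
Photons absorbed: 0.399 × 1.124e-5 = 4.485e-6 mol.
Product formed: 0.74 × 4.485e-6 = 3.319e-6 mol.
Rate: 3.319e-6 / 338 s = 9.82e-9 mol s⁻¹.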